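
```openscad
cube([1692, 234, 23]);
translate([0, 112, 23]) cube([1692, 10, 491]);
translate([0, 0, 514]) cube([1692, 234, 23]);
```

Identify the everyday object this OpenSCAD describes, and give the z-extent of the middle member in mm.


An I-beam. The web height is 491 mm.

Two wide flanges with a thin centred web — an I-beam. Overall 537 mm minus two 23 mm flanges gives a web of 537 − 2·23 = 491 mm.


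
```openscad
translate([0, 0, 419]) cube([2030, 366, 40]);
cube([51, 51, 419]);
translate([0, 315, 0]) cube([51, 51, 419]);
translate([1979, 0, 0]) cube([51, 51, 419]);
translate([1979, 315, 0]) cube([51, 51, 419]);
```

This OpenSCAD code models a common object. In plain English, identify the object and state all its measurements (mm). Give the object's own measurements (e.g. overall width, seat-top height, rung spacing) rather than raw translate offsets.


A long wooden bench with a 2030 mm (x) × 366 mm (y) seat, 40 mm thick, its top surface 459 mm above the floor. Four 51 mm square legs at the seat corners, flush with the edges, run from z = 0 to the seat underside.


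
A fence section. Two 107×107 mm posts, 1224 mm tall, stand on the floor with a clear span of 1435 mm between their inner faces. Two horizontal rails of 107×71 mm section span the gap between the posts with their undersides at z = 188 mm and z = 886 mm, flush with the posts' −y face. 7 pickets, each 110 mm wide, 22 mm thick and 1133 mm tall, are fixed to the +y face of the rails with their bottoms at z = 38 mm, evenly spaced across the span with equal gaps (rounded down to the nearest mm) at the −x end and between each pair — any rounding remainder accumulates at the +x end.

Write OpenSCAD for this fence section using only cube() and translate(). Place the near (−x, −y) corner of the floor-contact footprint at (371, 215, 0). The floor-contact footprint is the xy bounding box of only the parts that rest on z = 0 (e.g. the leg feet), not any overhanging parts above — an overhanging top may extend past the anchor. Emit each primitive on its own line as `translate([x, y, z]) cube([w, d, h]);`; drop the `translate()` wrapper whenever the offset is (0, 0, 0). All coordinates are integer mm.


translate([371, 215, 0]) cube([107, 107, 1224]);
translate([1913, 215, 0]) cube([107, 107, 1224]);
translate([478, 215, 188]) cube([1435, 107, 71]);
translate([478, 215, 886]) cube([1435, 107, 71]);
translate([561, 322, 38]) cube([110, 22, 1133]);
translate([754, 322, 38]) cube([110, 22, 1133]);
translate([947, 322, 38]) cube([110, 22, 1133]);
translate([1140, 322, 38]) cube([110, 22, 1133]);
translate([1333, 322, 38]) cube([110, 22, 1133]);
translate([1526, 322, 38]) cube([110, 22, 1133]);
translate([1719, 322, 38]) cube([110, 22, 1133]);


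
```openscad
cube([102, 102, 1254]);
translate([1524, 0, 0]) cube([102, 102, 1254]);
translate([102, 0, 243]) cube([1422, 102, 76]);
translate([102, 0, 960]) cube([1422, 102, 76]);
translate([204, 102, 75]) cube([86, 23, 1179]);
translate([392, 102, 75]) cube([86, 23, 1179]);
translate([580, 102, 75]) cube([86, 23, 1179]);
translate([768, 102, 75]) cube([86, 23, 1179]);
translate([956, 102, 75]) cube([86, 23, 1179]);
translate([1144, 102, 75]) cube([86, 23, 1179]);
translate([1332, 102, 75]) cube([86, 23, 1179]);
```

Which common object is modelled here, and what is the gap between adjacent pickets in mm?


A fence section. The picket gap is 102 mm.

Two posts, two rails, 7 pickets — a fence section. Span 1422 mm holds 7 pickets of 86 mm with 8 equal gaps: ⌊(1422 − 7·86) / 8⌋ = 102 mm.


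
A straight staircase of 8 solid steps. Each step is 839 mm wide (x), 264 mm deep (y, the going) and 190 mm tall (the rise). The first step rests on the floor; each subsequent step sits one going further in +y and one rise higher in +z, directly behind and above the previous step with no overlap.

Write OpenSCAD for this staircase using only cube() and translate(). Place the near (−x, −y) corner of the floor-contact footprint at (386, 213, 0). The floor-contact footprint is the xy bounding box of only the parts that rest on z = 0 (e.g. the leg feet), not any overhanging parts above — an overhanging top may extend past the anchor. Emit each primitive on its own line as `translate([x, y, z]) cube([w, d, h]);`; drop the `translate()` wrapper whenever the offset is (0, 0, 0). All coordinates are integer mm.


translate([386, 213, 0]) cube([839, 264, 190]);
translate([386, 477, 190]) cube([839, 264, 190]);
translate([386, 741, 380]) cube([839, 264, 190]);
translate([386, 1005, 570]) cube([839, 264, 190]);
translate([386, 1269, 760]) cube([839, 264, 190]);
translate([386, 1533, 950]) cube([839, 264, 190]);
translate([386, 1797, 1140]) cube([839, 264, 190]);
translate([386, 2061, 1330]) cube([839, 264, 190]);


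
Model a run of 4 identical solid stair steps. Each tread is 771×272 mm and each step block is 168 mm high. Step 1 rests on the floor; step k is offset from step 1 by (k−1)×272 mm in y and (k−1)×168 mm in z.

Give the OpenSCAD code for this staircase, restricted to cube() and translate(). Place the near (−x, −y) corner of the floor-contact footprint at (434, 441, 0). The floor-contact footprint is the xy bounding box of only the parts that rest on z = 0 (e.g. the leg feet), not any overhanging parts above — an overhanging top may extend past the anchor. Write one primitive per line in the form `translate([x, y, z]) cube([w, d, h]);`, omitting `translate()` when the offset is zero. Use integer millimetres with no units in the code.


translate([434, 441, 0]) cube([771, 272, 168]);
translate([434, 713, 168]) cube([771, 272, 168]);
translate([434, 985, 336]) cube([771, 272, 168]);
translate([434, 1257, 504]) cube([771, 272, 168]);


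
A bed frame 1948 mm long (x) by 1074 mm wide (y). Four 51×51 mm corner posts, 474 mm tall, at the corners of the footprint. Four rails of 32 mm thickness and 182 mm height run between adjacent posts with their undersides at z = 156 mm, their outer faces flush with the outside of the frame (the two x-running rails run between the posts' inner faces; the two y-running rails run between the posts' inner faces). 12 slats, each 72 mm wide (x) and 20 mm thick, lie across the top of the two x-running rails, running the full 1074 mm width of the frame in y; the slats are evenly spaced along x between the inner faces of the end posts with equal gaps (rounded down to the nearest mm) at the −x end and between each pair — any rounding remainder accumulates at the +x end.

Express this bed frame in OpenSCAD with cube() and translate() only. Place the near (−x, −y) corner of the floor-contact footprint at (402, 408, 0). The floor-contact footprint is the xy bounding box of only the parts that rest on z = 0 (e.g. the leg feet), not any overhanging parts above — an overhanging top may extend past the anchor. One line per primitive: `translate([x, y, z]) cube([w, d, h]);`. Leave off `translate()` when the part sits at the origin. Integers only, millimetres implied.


translate([402, 408, 0]) cube([51, 51, 474]);
translate([402, 1431, 0]) cube([51, 51, 474]);
translate([2299, 408, 0]) cube([51, 51, 474]);
translate([2299, 1431, 0]) cube([51, 51, 474]);
translate([453, 408, 156]) cube([1846, 32, 182]);
translate([453, 1450, 156]) cube([1846, 32, 182]);
translate([402, 459, 156]) cube([32, 972, 182]);
translate([2318, 459, 156]) cube([32, 972, 182]);
translate([528, 408, 338]) cube([72, 1074, 20]);
translate([675, 408, 338]) cube([72, 1074, 20]);
translate([822, 408, 338]) cube([72, 1074, 20]);
translate([969, 408, 338]) cube([72, 1074, 20]);
translate([1116, 408, 338]) cube([72, 1074, 20]);
translate([1263, 408, 338]) cube([72, 1074, 20]);
translate([1410, 408, 338]) cube([72, 1074, 20]);
translate([1557, 408, 338]) cube([72, 1074, 20]);
translate([1704, 408, 338]) cube([72, 1074, 20]);
translate([1851, 408, 338]) cube([72, 1074, 20]);
translate([1998, 408, 338]) cube([72, 1074, 20]);
translate([2145, 408, 338]) cube([72, 1074, 20]);


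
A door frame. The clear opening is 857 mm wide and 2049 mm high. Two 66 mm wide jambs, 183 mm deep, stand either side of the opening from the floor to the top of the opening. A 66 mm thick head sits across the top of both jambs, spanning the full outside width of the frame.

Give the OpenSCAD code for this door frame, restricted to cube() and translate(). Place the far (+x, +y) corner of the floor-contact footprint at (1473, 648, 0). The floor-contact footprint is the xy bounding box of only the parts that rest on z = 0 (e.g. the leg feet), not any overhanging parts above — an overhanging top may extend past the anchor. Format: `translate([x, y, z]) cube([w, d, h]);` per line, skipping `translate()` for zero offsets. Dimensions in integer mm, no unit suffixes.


translate([484, 465, 0]) cube([66, 183, 2049]);
translate([1407, 465, 0]) cube([66, 183, 2049]);
translate([484, 465, 2049]) cube([989, 183, 66]);


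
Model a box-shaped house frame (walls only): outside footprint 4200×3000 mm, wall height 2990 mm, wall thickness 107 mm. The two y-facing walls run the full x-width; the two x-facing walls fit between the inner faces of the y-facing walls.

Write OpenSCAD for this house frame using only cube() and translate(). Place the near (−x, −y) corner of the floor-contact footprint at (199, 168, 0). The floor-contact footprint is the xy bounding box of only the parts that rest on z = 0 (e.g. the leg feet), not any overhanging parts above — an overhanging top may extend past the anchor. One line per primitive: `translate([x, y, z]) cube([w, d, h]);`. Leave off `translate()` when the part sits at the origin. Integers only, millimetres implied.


translate([199, 168, 0]) cube([4200, 107, 2990]);
translate([199, 3061, 0]) cube([4200, 107, 2990]);
translate([199, 275, 0]) cube([107, 2786, 2990]);
translate([4292, 275, 0]) cube([107, 2786, 2990]);


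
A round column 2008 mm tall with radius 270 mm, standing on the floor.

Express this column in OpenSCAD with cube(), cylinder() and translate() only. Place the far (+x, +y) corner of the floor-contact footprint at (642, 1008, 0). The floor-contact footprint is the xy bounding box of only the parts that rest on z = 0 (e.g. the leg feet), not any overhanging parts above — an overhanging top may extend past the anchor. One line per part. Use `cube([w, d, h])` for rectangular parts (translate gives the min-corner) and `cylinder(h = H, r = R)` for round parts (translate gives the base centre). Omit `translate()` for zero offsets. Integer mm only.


translate([372, 738, 0]) cylinder(h = 2008, r = 270);


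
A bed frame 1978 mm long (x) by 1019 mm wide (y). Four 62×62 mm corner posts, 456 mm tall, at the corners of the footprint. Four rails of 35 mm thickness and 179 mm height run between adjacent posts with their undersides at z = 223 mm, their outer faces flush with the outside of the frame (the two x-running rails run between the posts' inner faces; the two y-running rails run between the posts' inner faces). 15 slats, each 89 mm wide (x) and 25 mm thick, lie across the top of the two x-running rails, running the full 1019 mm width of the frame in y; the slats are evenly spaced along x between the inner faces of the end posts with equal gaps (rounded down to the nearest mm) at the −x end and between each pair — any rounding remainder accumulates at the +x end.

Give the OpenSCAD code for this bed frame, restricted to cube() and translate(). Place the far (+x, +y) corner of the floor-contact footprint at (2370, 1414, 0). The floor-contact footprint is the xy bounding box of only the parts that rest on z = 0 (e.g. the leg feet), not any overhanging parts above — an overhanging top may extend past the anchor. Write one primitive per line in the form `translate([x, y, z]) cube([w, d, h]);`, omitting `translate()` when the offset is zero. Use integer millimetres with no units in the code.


translate([392, 395, 0]) cube([62, 62, 456]);
translate([392, 1352, 0]) cube([62, 62, 456]);
translate([2308, 395, 0]) cube([62, 62, 456]);
translate([2308, 1352, 0]) cube([62, 62, 456]);
translate([454, 395, 223]) cube([1854, 35, 179]);
translate([454, 1379, 223]) cube([1854, 35, 179]);
translate([392, 457, 223]) cube([35, 895, 179]);
translate([2335, 457, 223]) cube([35, 895, 179]);
translate([486, 395, 402]) cube([89, 1019, 25]);
translate([607, 395, 402]) cube([89, 1019, 25]);
translate([728, 395, 402]) cube([89, 1019, 25]);
translate([849, 395, 402]) cube([89, 1019, 25]);
translate([970, 395, 402]) cube([89, 1019, 25]);
translate([1091, 395, 402]) cube([89, 1019, 25]);
translate([1212, 395, 402]) cube([89, 1019, 25]);
translate([1333, 395, 402]) cube([89, 1019, 25]);
translate([1454, 395, 402]) cube([89, 1019, 25]);
translate([1575, 395, 402]) cube([89, 1019, 25]);
translate([1696, 395, 402]) cube([89, 1019, 25]);
translate([1817, 395, 402]) cube([89, 1019, 25]);
translate([1938, 395, 402]) cube([89, 1019, 25]);
translate([2059, 395, 402]) cube([89, 1019, 25]);
translate([2180, 395, 402]) cube([89, 1019, 25]);


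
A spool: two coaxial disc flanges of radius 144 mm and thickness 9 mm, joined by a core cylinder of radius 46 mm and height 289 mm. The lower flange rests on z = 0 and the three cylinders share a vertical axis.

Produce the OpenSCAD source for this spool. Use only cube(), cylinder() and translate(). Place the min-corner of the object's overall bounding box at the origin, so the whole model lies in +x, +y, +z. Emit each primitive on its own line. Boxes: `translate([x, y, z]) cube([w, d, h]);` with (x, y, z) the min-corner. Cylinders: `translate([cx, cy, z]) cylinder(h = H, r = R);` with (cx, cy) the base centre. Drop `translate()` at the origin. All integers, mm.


translate([144, 144, 0]) cylinder(h = 9, r = 144);
translate([144, 144, 9]) cylinder(h = 289, r = 46);
translate([144, 144, 298]) cylinder(h = 9, r = 144);


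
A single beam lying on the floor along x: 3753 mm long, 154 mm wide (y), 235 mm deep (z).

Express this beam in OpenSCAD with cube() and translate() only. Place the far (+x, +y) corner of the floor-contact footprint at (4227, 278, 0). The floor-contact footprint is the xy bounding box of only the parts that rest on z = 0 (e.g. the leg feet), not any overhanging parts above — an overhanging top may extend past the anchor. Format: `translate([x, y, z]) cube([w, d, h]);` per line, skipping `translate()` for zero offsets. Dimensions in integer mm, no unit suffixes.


translate([474, 124, 0]) cube([3753, 154, 235]);


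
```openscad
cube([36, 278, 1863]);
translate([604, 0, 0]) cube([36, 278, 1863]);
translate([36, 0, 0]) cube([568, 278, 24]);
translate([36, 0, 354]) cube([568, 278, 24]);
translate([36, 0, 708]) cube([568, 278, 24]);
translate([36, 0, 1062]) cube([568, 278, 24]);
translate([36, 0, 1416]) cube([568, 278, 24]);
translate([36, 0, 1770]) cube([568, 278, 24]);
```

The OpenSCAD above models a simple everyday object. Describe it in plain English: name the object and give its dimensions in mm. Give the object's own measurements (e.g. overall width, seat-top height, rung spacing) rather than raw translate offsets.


An open bookshelf. Two side panels, each 36 mm thick, 278 mm deep and 1863 mm tall, stand 640 mm apart (outside-to-outside). Between them sit 6 shelves, each 24 mm thick and 278 mm deep, spanning the full gap between the sides. The bottom shelf rests on the floor (its underside at z = 0) and the clear gap between one shelf's top and the next shelf's underside is 330 mm.


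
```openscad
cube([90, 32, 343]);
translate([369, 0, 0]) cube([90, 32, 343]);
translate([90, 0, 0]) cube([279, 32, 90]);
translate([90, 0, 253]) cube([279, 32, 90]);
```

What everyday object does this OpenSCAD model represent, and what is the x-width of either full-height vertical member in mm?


A picture frame. The border width is 90 mm.

Four thin pieces enclosing a rectangular opening — a picture frame. The two full-height stiles are 343 mm tall; the top rail sits at z = 253 and is 90 mm tall, so the border above the opening is 343 − 253 = 90 mm, matching the stile x-width.


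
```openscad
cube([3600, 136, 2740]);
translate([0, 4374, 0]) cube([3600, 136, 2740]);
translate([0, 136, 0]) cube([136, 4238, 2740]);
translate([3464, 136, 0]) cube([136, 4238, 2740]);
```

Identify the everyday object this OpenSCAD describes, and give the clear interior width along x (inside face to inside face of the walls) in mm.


A house (or room) frame. The interior width is 3328 mm.

Four 2740 mm walls enclosing a rectangle with no floor or roof — a room or house frame. Outside width is 3600 mm and wall thickness is 136 mm, so the interior width is 3600 − 2 × 136 = 3328 mm.


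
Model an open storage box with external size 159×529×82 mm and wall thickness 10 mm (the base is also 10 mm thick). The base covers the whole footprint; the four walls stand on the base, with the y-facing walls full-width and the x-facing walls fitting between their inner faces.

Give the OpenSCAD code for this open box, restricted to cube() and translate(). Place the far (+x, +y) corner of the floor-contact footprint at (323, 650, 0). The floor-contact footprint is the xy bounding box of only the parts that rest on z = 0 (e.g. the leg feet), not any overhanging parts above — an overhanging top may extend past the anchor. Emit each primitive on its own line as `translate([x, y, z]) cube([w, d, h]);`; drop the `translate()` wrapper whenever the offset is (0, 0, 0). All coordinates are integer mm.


translate([164, 121, 0]) cube([159, 529, 10]);
translate([164, 121, 10]) cube([159, 10, 72]);
translate([164, 640, 10]) cube([159, 10, 72]);
translate([164, 131, 10]) cube([10, 509, 72]);
translate([313, 131, 10]) cube([10, 509, 72]);


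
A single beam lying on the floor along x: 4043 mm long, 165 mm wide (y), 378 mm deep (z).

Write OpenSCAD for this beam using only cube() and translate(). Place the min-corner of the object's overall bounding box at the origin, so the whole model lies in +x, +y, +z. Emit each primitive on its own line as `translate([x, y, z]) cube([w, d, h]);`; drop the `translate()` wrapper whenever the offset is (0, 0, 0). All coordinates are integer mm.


cube([4043, 165, 378]);


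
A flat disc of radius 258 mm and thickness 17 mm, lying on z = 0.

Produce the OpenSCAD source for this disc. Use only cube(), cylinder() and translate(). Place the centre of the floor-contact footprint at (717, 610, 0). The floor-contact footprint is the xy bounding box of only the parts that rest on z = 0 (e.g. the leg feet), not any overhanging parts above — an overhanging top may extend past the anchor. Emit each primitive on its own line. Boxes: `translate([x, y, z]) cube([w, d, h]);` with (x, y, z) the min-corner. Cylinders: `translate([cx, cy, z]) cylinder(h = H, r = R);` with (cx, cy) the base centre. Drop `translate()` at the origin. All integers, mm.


translate([717, 610, 0]) cylinder(h = 17, r = 258);


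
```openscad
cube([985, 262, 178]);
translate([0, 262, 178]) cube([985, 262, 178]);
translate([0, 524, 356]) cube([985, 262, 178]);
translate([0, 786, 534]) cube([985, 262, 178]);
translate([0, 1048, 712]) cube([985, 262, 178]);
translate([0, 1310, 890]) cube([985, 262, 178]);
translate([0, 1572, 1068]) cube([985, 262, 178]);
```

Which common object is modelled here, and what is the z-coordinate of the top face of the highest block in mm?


A staircase. The total rise is 1246 mm.

7 identical blocks, each offset up and back from the previous — a staircase. Each step is 178 mm tall and there are 7 of them, so the total rise is 7 × 178 = 1246 mm.


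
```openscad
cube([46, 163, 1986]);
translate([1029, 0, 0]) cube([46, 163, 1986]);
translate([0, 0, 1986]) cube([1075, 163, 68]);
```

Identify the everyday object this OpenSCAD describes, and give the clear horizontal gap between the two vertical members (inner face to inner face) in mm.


A door frame. The clear opening width is 983 mm.

Two 1986 mm tall posts with a header on top — a door frame. The left jamb is 46 mm wide at x = 0; the right jamb starts at x = 1029. The clear opening is 1029 − 46 = 983 mm.


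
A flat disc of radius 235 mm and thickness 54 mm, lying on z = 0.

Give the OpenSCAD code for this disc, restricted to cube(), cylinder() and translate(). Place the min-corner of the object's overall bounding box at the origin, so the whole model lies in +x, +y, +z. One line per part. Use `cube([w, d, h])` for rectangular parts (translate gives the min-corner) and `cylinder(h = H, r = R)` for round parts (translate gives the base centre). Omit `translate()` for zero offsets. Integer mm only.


translate([235, 235, 0]) cylinder(h = 54, r = 235);


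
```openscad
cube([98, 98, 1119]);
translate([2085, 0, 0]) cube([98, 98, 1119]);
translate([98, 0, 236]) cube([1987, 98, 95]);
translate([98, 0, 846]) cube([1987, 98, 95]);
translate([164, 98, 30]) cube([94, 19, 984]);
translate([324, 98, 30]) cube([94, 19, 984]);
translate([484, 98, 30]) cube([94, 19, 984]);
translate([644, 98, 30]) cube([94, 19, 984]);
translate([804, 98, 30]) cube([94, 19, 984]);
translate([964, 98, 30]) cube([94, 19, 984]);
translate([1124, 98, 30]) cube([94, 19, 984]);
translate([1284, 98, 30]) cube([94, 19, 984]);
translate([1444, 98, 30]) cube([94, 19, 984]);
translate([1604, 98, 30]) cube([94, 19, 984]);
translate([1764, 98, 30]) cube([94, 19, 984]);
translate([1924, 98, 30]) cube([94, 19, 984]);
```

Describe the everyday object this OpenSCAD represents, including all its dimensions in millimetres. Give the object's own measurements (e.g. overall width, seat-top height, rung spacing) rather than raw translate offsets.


A fence section. Two 98×98 mm posts, 1119 mm tall, stand on the floor with a clear span of 1987 mm between their inner faces. Two horizontal rails of 98×95 mm section span the gap between the posts with their undersides at z = 236 mm and z = 846 mm, flush with the posts' −y face. 12 pickets, each 94 mm wide, 19 mm thick and 984 mm tall, are fixed to the +y face of the rails with their bottoms at z = 30 mm, spaced across the span with a 66 mm gap after the −x post and between neighbouring pickets, with 67 mm left before the +x post.


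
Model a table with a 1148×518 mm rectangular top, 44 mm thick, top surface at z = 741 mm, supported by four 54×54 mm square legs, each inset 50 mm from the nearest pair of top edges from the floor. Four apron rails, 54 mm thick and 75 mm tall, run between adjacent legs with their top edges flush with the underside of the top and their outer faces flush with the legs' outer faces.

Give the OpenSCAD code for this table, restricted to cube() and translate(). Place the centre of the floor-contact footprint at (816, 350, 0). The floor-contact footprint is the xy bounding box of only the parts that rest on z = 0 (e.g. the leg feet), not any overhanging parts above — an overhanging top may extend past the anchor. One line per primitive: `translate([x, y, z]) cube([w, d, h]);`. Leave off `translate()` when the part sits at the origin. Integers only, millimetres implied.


translate([242, 91, 697]) cube([1148, 518, 44]);
translate([292, 141, 0]) cube([54, 54, 697]);
translate([1286, 141, 0]) cube([54, 54, 697]);
translate([292, 505, 0]) cube([54, 54, 697]);
translate([1286, 505, 0]) cube([54, 54, 697]);
translate([346, 141, 622]) cube([940, 54, 75]);
translate([346, 505, 622]) cube([940, 54, 75]);
translate([292, 195, 622]) cube([54, 310, 75]);
translate([1286, 195, 622]) cube([54, 310, 75]);


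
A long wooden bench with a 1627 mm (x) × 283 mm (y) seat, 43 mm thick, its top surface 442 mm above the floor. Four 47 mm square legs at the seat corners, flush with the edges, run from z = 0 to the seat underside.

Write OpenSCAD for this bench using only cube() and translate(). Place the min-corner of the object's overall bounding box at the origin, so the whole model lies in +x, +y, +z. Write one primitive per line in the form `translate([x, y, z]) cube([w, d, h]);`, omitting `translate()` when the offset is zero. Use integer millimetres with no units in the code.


translate([0, 0, 399]) cube([1627, 283, 43]);
cube([47, 47, 399]);
translate([0, 236, 0]) cube([47, 47, 399]);
translate([1580, 0, 0]) cube([47, 47, 399]);
translate([1580, 236, 0]) cube([47, 47, 399]);


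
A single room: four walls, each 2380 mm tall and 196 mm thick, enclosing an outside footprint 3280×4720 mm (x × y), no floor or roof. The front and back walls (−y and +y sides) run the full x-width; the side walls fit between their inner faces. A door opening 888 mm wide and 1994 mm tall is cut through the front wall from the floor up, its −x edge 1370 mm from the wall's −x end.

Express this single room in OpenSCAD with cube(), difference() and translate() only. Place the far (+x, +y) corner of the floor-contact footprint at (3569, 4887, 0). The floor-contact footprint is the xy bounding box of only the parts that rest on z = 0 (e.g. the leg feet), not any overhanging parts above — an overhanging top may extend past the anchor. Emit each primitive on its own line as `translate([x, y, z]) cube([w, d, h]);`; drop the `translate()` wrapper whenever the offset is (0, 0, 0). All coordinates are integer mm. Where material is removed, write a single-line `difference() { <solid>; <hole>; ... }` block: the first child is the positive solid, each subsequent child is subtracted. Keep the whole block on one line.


difference() { translate([289, 167, 0]) cube([3280, 196, 2380]); translate([1659, 167, 0]) cube([888, 196, 1994]); }
translate([289, 4691, 0]) cube([3280, 196, 2380]);
translate([289, 363, 0]) cube([196, 4328, 2380]);
translate([3373, 363, 0]) cube([196, 4328, 2380]);


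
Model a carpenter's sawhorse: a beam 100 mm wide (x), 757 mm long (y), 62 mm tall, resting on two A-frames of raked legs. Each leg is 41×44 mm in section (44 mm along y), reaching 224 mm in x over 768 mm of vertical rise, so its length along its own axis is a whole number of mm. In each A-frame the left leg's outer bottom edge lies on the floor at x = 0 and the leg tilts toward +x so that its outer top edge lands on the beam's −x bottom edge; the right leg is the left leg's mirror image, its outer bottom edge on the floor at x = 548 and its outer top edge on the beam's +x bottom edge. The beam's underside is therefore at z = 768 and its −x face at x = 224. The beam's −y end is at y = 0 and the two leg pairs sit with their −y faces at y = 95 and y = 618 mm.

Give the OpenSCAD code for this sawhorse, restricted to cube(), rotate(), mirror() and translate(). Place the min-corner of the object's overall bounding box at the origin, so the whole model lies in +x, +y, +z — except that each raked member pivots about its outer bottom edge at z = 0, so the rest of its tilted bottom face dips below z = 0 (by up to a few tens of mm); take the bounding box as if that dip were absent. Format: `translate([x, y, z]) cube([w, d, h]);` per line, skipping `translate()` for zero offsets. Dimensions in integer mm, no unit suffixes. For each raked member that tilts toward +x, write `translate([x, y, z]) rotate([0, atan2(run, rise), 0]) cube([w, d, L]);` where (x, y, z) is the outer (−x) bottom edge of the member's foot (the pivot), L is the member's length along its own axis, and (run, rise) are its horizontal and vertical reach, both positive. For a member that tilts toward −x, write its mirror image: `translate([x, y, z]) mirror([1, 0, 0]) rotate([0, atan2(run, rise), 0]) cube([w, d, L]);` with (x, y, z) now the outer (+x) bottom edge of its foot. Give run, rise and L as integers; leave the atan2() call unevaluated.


translate([224, 0, 768]) cube([100, 757, 62]);
translate([0, 95, 0]) rotate([0, atan2(224, 768), 0]) cube([41, 44, 800]);
translate([548, 95, 0]) mirror([1, 0, 0]) rotate([0, atan2(224, 768), 0]) cube([41, 44, 800]);
translate([0, 618, 0]) rotate([0, atan2(224, 768), 0]) cube([41, 44, 800]);
translate([548, 618, 0]) mirror([1, 0, 0]) rotate([0, atan2(224, 768), 0]) cube([41, 44, 800]);


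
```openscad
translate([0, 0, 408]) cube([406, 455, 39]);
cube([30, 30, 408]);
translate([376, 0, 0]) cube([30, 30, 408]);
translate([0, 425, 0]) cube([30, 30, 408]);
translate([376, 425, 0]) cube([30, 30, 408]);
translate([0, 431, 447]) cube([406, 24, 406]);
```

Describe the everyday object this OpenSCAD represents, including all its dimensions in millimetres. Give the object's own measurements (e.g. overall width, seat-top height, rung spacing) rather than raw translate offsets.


A chair. The seat is a 406×455×39 mm slab with its top at z = 447 mm, on four 30×30 mm corner legs (flush with the seat edges, standing on z = 0). A flat backrest 24 mm thick, 406 mm tall, spans the full seat width and rises from the seat top along its +y edge, rear face flush with the rear of the seat.


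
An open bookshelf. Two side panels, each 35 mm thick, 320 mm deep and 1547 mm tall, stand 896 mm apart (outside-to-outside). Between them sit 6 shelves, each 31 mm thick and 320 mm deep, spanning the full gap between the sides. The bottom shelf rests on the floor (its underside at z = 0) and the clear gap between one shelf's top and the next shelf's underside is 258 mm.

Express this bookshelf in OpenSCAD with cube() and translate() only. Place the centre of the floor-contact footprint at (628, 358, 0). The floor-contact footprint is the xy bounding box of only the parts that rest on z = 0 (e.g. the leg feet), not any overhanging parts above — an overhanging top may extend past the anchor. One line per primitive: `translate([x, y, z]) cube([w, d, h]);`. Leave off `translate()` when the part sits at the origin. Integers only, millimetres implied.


translate([180, 198, 0]) cube([35, 320, 1547]);
translate([1041, 198, 0]) cube([35, 320, 1547]);
translate([215, 198, 0]) cube([826, 320, 31]);
translate([215, 198, 289]) cube([826, 320, 31]);
translate([215, 198, 578]) cube([826, 320, 31]);
translate([215, 198, 867]) cube([826, 320, 31]);
translate([215, 198, 1156]) cube([826, 320, 31]);
translate([215, 198, 1445]) cube([826, 320, 31]);


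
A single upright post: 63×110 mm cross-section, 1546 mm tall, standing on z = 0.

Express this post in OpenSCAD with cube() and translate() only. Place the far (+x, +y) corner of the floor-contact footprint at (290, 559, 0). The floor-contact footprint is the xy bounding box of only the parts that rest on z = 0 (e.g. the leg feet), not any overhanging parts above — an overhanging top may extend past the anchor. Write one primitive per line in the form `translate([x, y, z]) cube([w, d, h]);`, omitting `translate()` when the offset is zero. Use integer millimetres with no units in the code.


translate([227, 449, 0]) cube([63, 110, 1546]);


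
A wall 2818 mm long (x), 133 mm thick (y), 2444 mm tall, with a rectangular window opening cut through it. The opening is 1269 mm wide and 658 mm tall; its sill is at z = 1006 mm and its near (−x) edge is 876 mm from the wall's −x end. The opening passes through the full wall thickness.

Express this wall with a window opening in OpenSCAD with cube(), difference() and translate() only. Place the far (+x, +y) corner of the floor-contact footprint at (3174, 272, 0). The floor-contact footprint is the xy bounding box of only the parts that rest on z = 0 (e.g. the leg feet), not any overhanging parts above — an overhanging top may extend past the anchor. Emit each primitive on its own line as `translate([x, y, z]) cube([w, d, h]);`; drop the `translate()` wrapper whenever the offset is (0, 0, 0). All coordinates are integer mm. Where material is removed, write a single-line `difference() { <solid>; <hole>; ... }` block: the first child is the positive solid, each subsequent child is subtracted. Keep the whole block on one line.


difference() { translate([356, 139, 0]) cube([2818, 133, 2444]); translate([1232, 139, 1006]) cube([1269, 133, 658]); }


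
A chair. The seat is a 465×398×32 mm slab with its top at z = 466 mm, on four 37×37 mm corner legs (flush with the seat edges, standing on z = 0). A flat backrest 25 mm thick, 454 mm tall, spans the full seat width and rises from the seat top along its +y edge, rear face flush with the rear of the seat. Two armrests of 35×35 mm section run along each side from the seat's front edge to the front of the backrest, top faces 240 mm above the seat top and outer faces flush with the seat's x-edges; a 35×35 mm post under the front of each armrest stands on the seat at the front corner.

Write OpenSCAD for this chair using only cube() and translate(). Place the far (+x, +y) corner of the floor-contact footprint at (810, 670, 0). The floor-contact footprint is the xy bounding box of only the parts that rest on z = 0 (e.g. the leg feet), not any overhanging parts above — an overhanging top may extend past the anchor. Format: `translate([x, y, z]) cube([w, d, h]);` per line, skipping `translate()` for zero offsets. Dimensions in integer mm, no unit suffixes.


// leg_h = 466 - 32 = 434
// arm post h = 240 - 35 = 205
translate([345, 272, 434]) cube([465, 398, 32]);
translate([345, 272, 0]) cube([37, 37, 434]);
translate([773, 272, 0]) cube([37, 37, 434]);
translate([345, 633, 0]) cube([37, 37, 434]);
translate([773, 633, 0]) cube([37, 37, 434]);
translate([345, 645, 466]) cube([465, 25, 454]);
translate([345, 272, 671]) cube([35, 373, 35]);
translate([775, 272, 671]) cube([35, 373, 35]);
translate([345, 272, 466]) cube([35, 35, 205]);
translate([775, 272, 466]) cube([35, 35, 205]);


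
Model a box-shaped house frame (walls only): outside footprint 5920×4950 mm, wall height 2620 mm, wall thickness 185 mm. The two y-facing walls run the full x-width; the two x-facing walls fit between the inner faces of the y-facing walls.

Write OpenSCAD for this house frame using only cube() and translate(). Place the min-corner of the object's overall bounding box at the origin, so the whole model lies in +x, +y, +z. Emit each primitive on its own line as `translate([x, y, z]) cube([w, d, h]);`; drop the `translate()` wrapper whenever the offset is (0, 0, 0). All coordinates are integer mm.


cube([5920, 185, 2620]);
translate([0, 4765, 0]) cube([5920, 185, 2620]);
translate([0, 185, 0]) cube([185, 4580, 2620]);
translate([5735, 185, 0]) cube([185, 4580, 2620]);


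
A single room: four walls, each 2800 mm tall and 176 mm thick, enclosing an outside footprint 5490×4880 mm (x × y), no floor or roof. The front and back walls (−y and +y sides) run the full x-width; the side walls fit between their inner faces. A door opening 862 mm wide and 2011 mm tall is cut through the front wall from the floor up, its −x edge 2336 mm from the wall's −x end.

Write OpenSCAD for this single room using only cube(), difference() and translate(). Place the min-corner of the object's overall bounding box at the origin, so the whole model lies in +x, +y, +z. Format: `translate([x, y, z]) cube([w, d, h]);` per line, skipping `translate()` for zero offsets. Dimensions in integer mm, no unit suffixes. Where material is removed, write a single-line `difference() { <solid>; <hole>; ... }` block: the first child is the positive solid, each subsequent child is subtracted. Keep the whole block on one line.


difference() { cube([5490, 176, 2800]); translate([2336, 0, 0]) cube([862, 176, 2011]); }
translate([0, 4704, 0]) cube([5490, 176, 2800]);
translate([0, 176, 0]) cube([176, 4528, 2800]);
translate([5314, 176, 0]) cube([176, 4528, 2800]);


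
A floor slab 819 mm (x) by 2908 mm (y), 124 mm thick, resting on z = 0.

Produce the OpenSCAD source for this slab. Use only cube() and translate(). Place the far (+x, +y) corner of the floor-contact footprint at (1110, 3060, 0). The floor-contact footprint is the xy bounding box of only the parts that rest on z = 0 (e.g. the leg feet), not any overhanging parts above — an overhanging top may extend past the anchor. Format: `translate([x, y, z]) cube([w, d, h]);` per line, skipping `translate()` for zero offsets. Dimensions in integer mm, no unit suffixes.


translate([291, 152, 0]) cube([819, 2908, 124]);


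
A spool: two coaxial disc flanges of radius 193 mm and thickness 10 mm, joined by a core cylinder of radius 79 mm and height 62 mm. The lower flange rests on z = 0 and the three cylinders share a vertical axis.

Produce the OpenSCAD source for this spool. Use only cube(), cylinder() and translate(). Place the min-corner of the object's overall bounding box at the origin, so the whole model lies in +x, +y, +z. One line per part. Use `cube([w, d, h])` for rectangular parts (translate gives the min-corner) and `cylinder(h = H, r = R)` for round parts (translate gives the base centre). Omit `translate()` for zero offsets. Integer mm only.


translate([193, 193, 0]) cylinder(h = 10, r = 193);
translate([193, 193, 10]) cylinder(h = 62, r = 79);
translate([193, 193, 72]) cylinder(h = 10, r = 193);


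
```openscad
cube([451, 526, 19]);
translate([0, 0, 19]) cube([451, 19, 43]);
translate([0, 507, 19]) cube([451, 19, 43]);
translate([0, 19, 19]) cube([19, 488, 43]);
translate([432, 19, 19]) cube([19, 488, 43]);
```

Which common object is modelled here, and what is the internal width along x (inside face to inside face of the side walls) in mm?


An open box. The internal width is 413 mm.

A 451×526 base slab with four walls standing on it — an open box. The base is 451 mm wide and the walls are 19 mm thick, so the internal width is 451 − 2 × 19 = 413 mm.


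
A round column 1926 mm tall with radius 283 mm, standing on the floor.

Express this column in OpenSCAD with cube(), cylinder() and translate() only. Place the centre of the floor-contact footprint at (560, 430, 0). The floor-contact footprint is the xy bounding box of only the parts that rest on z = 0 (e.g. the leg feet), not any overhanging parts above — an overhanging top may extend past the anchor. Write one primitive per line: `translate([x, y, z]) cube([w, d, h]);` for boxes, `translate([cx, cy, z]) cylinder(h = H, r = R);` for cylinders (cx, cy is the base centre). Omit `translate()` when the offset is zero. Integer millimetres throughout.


translate([560, 430, 0]) cylinder(h = 1926, r = 283);


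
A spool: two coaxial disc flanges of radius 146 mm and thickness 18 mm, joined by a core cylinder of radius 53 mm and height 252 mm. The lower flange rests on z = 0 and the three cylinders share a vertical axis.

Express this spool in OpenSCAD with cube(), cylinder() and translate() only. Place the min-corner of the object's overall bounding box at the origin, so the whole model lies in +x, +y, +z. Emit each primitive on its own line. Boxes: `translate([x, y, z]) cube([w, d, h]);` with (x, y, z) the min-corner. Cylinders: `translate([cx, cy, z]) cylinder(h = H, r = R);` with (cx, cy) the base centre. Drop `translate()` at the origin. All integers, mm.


translate([146, 146, 0]) cylinder(h = 18, r = 146);
translate([146, 146, 18]) cylinder(h = 252, r = 53);
translate([146, 146, 270]) cylinder(h = 18, r = 146);


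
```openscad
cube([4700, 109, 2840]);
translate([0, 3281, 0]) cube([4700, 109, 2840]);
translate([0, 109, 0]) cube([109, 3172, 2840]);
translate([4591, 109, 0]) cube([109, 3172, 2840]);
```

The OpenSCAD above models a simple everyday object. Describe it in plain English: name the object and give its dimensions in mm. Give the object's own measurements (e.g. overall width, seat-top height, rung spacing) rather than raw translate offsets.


The wall frame of a small rectangular building: four walls, each 2840 mm tall and 109 mm thick, enclosing a footprint 4700 mm (x) by 3390 mm (y) outside-to-outside, with no floor or roof. The front and back walls (the −y and +y sides) span the full width; the two side walls fit between them.


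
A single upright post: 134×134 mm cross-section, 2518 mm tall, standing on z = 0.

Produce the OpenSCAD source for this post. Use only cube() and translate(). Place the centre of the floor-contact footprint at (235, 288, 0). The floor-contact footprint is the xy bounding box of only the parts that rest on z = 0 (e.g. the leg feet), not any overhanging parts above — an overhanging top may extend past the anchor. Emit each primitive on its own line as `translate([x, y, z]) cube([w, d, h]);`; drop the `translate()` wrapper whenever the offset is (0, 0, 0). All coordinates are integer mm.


translate([168, 221, 0]) cube([134, 134, 2518]);
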